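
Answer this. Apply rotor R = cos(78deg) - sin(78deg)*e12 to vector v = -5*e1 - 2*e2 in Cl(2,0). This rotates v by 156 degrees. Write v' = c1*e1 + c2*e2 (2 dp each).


Rotor R = cos(78deg) - sin(78deg)*e12
Rotation angle theta = 2 * 78 = 156 degrees
v' = R*v*~R rotates v by theta.
cos(156deg) = -0.9135, sin(156deg) = 0.4067
v'_1 = -5*cos(156deg) - (-2)*sin(156deg)
= -5*(-0.9135) - (-2)*0.4067
= 5.38
v'_2 = -5*sin(156deg) + (-2)*cos(156deg)
= -5*0.4067 + (-2)*(-0.9135)
= -0.21
v' = 5.38*e1 - 0.21*e2


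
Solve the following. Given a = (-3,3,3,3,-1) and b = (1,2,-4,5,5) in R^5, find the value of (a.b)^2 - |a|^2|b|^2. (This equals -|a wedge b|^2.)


a . b = (-3)*1 + 3*2 + 3*(-4) + 3*5 + (-1)*5
= -3 + 6 + (-12) + 15 + (-5) = 1
|a|^2 = (-3)^2 + 3^2 + 3^2 + 3^2 + (-1)^2 = 37
|b|^2 = 1^2 + 2^2 + (-4)^2 + 5^2 + 5^2 = 71
(a.b)^2 = 1^2 = 1
|a|^2 * |b|^2 = 37 * 71 = 2627
Result = 1 - 2627 = -2626


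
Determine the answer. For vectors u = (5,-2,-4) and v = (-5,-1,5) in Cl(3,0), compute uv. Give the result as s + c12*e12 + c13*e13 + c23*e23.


In Cl(3,0): e_i^2 = 1, e_ie_j = -e_je_i for i != j.
Scalar part = u . v = 5*(-5) + (-2)*(-1) + (-4)*5
= -25 + 2 + (-20) = -43
e12 coeff = 5*(-1) - (-2)*(-5) = -5 - 10 = -15
e13 coeff = 5*5 - (-4)*(-5) = 25 - 20 = 5
e23 coeff = (-2)*5 - (-4)*(-1) = -10 - 4 = -14
uv = -43 - 15*e12 + 5*e13 - 14*e23


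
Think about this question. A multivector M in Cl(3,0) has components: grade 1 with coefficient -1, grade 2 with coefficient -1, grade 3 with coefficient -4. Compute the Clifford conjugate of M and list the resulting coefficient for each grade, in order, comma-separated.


Clifford conjugate sign for grade k: (-1)^(k(k+1)/2)
Grade 1: (-1)^(1*2/2) = (-1)^1 = -1, coeff -1 -> 1
Grade 2: (-1)^(2*3/2) = (-1)^3 = -1, coeff -1 -> 1
Grade 3: (-1)^(3*4/2) = (-1)^6 = 1, coeff -4 -> -4
Conjugated coefficients: 1, 1, -4


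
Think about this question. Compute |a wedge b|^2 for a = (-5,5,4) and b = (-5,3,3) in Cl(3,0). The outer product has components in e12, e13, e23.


a wedge b = (a1*b2 - a2*b1)*e12 + (a1*b3 - a3*b1)*e13 + (a2*b3 - a3*b2)*e23
e12 coeff: (-5)*3 - 5*(-5) = -15 - (-25) = 10
e13 coeff: (-5)*3 - 4*(-5) = -15 - (-20) = 5
e23 coeff: 5*3 - 4*3 = 15 - 12 = 3
|a wedge b|^2 = 10^2 + 5^2 + 3^2
= 100 + 25 + 9
= 134


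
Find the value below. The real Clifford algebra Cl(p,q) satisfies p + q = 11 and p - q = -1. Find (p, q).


We need p + q = 11 and p - q = -1.
Adding: 2p = 11 + (-1) = 10, so p = 5.
Then q = 11 - 5 = 6.
(p, q) = (5, 6)


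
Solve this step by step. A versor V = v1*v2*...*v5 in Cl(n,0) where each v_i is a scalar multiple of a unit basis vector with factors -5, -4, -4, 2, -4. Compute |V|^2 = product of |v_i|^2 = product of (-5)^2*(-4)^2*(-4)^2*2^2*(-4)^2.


Each vector v_i has |v_i|^2 = s_i^2
Squared scales: (-5)^2 = 25, (-4)^2 = 16, (-4)^2 = 16, 2^2 = 4, (-4)^2 = 16
|V|^2 = 25 * 16 * 16 * 4 * 16
= 409600


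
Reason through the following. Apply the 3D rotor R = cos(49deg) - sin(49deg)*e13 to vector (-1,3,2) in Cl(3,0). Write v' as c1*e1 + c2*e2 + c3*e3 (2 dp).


Rotor R = cos(49deg) - sin(49deg)*e13
Rotation angle theta = 2 * 49 = 98 degrees in the e13 plane (e1 -> e3).
The component perpendicular to the plane (e2) is invariant: v'_2 = v2 = 3.00
cos(98deg) = -0.1392, sin(98deg) = 0.9903
v'_1 = v1*cos(theta) - v3*sin(theta) = -1*(-0.1392) - 2*0.9903 = -1.84
v'_3 = v1*sin(theta) + v3*cos(theta) = -1*0.9903 + 2*(-0.1392) = -1.27
v' = -1.84*e1 + 3.00*e2 - 1.27*e3


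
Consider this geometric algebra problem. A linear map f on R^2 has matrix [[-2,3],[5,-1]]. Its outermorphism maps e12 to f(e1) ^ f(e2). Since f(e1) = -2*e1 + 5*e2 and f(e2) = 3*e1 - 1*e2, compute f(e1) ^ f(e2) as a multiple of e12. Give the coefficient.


The outermorphism of a linear map f sends e1^e2 to f(e1)^f(e2).
f(e1) = -2*e1 + 5*e2
f(e2) = 3*e1 - 1*e2
f(e1) ^ f(e2) = (-2*e1 + 5*e2) ^ (3*e1 - 1*e2)
= (-2)*(-1)*e12 + 5*3*e21
= (2 - 15)*e12
= -13*e12
Coefficient = -13


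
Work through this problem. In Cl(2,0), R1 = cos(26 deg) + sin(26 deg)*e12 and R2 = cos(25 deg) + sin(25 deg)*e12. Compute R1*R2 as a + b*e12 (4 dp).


Same-plane rotors commute and their half-angles add:
R1*R2 = cos(a1 + a2) + sin(a1 + a2)*e12.
a1 + a2 = 26 + 25 = 51 deg
cos(51 deg) = 0.6293
sin(51 deg) = 0.7771
R1*R2 = 0.6293 + 0.7771*e12


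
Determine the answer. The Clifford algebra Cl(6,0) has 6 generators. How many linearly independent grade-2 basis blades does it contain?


Number of grade-k basis blades in Cl(p,q) with n = p + q is C(n, k).
n = 6 + 0 = 6
C(6, 2) = 6! / (2! * 4!)
= 720 / (2 * 24)
= 15


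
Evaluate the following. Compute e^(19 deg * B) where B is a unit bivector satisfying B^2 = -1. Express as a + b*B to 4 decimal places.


For a unit bivector B with B^2 = -1, the exponential series gives
e^(theta*B) = cos(theta) + sin(theta)*B (the GA analogue of Euler's formula).
theta = 19 degrees = 0.331613 rad
cos(19 deg) = 0.9455
sin(19 deg) = 0.3256
exp(theta*B) = 0.9455 + 0.3256*B


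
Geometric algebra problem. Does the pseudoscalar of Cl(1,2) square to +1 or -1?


The pseudoscalar I = e1...e_n (product of all n generators) of Cl(p,q) satisfies I^2 = (-1)^(q + n(n-1)/2).
p = 1, q = 2, n = p + q = 3
n(n-1)/2 = 3 * 2 / 2 = 3
Exponent = q + n(n-1)/2 = 2 + 3 = 5
I^2 = (-1)^5 = -1


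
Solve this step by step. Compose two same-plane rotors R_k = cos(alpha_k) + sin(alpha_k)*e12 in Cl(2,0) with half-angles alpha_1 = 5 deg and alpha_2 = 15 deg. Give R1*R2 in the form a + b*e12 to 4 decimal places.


Same-plane rotors commute and their half-angles add:
R1*R2 = cos(a1 + a2) + sin(a1 + a2)*e12.
a1 + a2 = 5 + 15 = 20 deg
cos(20 deg) = 0.9397
sin(20 deg) = 0.3420
R1*R2 = 0.9397 + 0.3420*e12


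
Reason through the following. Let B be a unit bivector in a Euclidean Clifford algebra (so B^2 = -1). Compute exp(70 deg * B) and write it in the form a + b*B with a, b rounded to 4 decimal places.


For a unit bivector B with B^2 = -1, the exponential series gives
e^(theta*B) = cos(theta) + sin(theta)*B (the GA analogue of Euler's formula).
theta = 70 degrees = 1.22173 rad
cos(70 deg) = 0.3420
sin(70 deg) = 0.9397
exp(theta*B) = 0.3420 + 0.9397*B


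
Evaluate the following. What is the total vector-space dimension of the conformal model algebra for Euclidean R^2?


The conformal model of R^2 uses Cl(3,1): the 2 Euclidean generators plus two extra orthogonal generators e+ (e+^2 = +1) and e- (e-^2 = -1), from which the null vectors e0, einf are built.
Number of generators m = 2 + 2 = 4.
dim Cl(p,q) = 2^m = 2^4 = 16


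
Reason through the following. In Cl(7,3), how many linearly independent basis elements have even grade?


Even subalgebra dimension = 2^(n-1)
n = 7 + 3 = 10
2^(10 - 1) = 2^9 = 512
Verification: sum of C(10,k) for even k = 1 + 45 + 210 + 210 + 45 + 1 = 512
Result = 512


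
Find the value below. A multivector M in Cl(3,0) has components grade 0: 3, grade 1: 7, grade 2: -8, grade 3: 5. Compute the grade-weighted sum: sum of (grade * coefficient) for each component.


Grade-weighted sum = sum of grade_k * coefficient_k
0*3 = 0
1*7 = 7
2*(-8) = -16
3*5 = 15
Total = 0 + 7 + (-16) + 15 = 6


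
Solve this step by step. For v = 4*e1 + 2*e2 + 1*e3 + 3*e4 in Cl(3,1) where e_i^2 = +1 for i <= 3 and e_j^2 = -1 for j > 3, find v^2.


v^2 = sum of c_i^2 * e_i^2
Positive signature terms (e_i^2 = +1): 4^2 + 2^2 + 1^2 = 21
Negative signature terms (e_j^2 = -1): 3^2 = 9
v^2 = 21 - 9 = 12


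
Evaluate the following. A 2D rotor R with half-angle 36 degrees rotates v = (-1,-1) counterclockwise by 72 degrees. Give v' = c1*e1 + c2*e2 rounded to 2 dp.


Rotor R = cos(36deg) - sin(36deg)*e12
Rotation angle theta = 2 * 36 = 72 degrees
v' = R*v*~R rotates v by theta.
cos(72deg) = 0.3090, sin(72deg) = 0.9511
v'_1 = -1*cos(72deg) - (-1)*sin(72deg)
= -1*0.3090 - (-1)*0.9511
= 0.64
v'_2 = -1*sin(72deg) + (-1)*cos(72deg)
= -1*0.9511 + (-1)*0.3090
= -1.26
v' = 0.64*e1 - 1.26*e2


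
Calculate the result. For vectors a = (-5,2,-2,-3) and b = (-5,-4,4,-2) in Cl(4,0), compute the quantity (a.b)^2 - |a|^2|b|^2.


a . b = (-5)*(-5) + 2*(-4) + (-2)*4 + (-3)*(-2)
= 25 + (-8) + (-8) + 6 = 15
|a|^2 = (-5)^2 + 2^2 + (-2)^2 + (-3)^2 = 42
|b|^2 = (-5)^2 + (-4)^2 + 4^2 + (-2)^2 = 61
(a.b)^2 = 15^2 = 225
|a|^2 * |b|^2 = 42 * 61 = 2562
Result = 225 - 2562 = -2337


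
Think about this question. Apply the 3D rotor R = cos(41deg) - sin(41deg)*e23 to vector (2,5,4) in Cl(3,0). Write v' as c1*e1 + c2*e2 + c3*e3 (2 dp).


Rotor R = cos(41deg) - sin(41deg)*e23
Rotation angle theta = 2 * 41 = 82 degrees in the e23 plane (e2 -> e3).
The component perpendicular to the plane (e1) is invariant: v'_1 = v1 = 2.00
cos(82deg) = 0.1392, sin(82deg) = 0.9903
v'_2 = v2*cos(theta) - v3*sin(theta) = 5*0.1392 - 4*0.9903 = -3.27
v'_3 = v2*sin(theta) + v3*cos(theta) = 5*0.9903 + 4*0.1392 = 5.51
v' = 2.00*e1 - 3.27*e2 + 5.51*e3


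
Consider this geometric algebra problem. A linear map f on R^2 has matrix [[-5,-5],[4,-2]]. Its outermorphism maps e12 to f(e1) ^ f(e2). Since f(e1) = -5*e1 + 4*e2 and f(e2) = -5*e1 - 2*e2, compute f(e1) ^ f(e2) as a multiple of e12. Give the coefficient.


The outermorphism of a linear map f sends e1^e2 to f(e1)^f(e2).
f(e1) = -5*e1 + 4*e2
f(e2) = -5*e1 - 2*e2
f(e1) ^ f(e2) = (-5*e1 + 4*e2) ^ (-5*e1 - 2*e2)
= (-5)*(-2)*e12 + 4*(-5)*e21
= (10 - (-20))*e12
= 30*e12
Coefficient = 30


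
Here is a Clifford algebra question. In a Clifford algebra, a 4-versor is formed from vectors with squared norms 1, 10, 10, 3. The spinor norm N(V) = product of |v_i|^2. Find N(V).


Spinor norm N(V) = |v1|^2 * |v2|^2 * ... * |v4|^2
= 1 * 10 * 10 * 3
Running product: 1, 10, 100, 300
N(V) = 300


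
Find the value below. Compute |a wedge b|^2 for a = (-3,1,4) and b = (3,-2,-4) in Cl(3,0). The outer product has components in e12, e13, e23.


a wedge b = (a1*b2 - a2*b1)*e12 + (a1*b3 - a3*b1)*e13 + (a2*b3 - a3*b2)*e23
e12 coeff: (-3)*(-2) - 1*3 = 6 - 3 = 3
e13 coeff: (-3)*(-4) - 4*3 = 12 - 12 = 0
e23 coeff: 1*(-4) - 4*(-2) = -4 - (-8) = 4
|a wedge b|^2 = 3^2 + 0^2 + 4^2
= 9 + 0 + 16
= 25


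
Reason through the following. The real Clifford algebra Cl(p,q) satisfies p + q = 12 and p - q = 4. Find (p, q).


We need p + q = 12 and p - q = 4.
Adding: 2p = 12 + 4 = 16, so p = 8.
Then q = 12 - 8 = 4.
(p, q) = (8, 4)


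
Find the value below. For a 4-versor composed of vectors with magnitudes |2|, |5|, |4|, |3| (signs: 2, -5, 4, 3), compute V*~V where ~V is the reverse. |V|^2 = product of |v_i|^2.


Each vector v_i has |v_i|^2 = s_i^2
Squared scales: 2^2 = 4, (-5)^2 = 25, 4^2 = 16, 3^2 = 9
|V|^2 = 4 * 25 * 16 * 9
= 14400


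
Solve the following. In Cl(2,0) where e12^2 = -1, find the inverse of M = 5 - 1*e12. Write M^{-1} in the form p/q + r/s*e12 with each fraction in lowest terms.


M = 5 - 1*e12, where e12^2 = -1.
Since M commutes with its reverse ~M = a - b*e12, M * ~M = a^2 - b^2*e12^2 = a^2 + b^2.
So M^{-1} = ~M / (a^2 + b^2) = (a - b*e12)/(a^2 + b^2).
a^2 + b^2 = 25 + 1 = 26
Scalar part = 5/26 = 5/26
Bivector coeff = 1/26 = 1/26
M^{-1} = 5/26 + 1/26*e12


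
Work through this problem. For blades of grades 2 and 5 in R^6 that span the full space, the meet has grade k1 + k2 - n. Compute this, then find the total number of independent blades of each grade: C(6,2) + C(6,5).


Meet grade = grade(A) + grade(B) - n
= 2 + 5 - 6 = 1
C(6,2) = 15
C(6,5) = 6
dim_A + dim_B = 15 + 6 = 21


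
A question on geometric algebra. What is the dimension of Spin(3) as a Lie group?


Spin(n) double-covers SO(n); both have Lie algebra so(n) of dimension n(n-1)/2.
n = 3
n(n-1) = 3 * 2 = 6
dim Spin(3) = 6/2 = 3


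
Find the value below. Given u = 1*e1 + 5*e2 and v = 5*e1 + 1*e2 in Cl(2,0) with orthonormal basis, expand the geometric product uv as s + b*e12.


Expand: (1*e1 + 5*e2)(5*e1 + 1*e2)
= 1*5*e1e1 + 1*1*e1e2 + 5*5*e2e1 + 5*1*e2e2
Using e1^2 = e2^2 = 1, e2e1 = -e1e2:
Scalar part s = 1*5 + 5*1 = 5 + 5 = 10
Bivector part b = 1*1 - 5*5 = 1 - 25 = -24
uv = 10 - 24*e12


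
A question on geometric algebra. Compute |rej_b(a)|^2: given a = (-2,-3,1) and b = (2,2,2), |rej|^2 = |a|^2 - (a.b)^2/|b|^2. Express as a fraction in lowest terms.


|a|^2 = (-2)^2 + (-3)^2 + 1^2 = 14
|b|^2 = 2^2 + 2^2 + 2^2 = 12
a . b = (-2)*2 + (-3)*2 + 1*2 = -8
(a.b)^2 = (-8)^2 = 64
|rej|^2 = 14 - 64/12
= (168 - 64)/12
= 104/12
In lowest terms: 26/3


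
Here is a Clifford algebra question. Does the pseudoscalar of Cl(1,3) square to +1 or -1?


The pseudoscalar I = e1...e_n (product of all n generators) of Cl(p,q) satisfies I^2 = (-1)^(q + n(n-1)/2).
p = 1, q = 3, n = p + q = 4
n(n-1)/2 = 4 * 3 / 2 = 6
Exponent = q + n(n-1)/2 = 3 + 6 = 9
I^2 = (-1)^9 = -1


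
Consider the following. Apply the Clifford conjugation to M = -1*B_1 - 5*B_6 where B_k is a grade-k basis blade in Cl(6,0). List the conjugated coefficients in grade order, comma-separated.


Clifford conjugate sign for grade k: (-1)^(k(k+1)/2)
Grade 1: (-1)^(1*2/2) = (-1)^1 = -1, coeff -1 -> 1
Grade 6: (-1)^(6*7/2) = (-1)^21 = -1, coeff -5 -> 5
Conjugated coefficients: 1, 5


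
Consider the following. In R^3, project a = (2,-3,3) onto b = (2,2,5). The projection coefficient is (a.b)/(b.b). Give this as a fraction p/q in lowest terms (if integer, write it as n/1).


Projection coefficient = (a . b) / (b . b)
a . b = 2*2 + (-3)*2 + 3*5
= 4 + (-6) + 15 = 13
b . b = 2^2 + 2^2 + 5^2
= 4 + 4 + 25 = 33
Coefficient = 13/33
In lowest terms: 13/33


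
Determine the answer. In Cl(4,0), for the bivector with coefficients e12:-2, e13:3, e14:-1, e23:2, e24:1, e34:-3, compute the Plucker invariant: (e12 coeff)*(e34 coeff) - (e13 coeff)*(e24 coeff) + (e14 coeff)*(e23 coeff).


Plucker relation: af - be + cd
a*f = (-2)*(-3) = 6
b*e = 3*1 = 3
c*d = (-1)*2 = -2
af - be + cd = 6 - 3 + (-2)
= 1


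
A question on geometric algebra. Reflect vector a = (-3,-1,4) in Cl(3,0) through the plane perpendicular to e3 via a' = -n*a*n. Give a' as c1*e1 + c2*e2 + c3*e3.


Reflection formula: a' = -n*a*n, with n = e3 (unit vector, n^2 = 1).
For reflection through hyperplane perp to e3:
The component along e3 flips sign, others stay.
a = (-3, -1, 4)
a' = (-3, -1, -4)
a' = -3*e1 - 1*e2 - 4*e3


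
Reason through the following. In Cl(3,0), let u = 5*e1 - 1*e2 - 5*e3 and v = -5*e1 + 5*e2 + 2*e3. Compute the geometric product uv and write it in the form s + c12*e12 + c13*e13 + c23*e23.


In Cl(3,0): e_i^2 = 1, e_ie_j = -e_je_i for i != j.
Scalar part = u . v = 5*(-5) + (-1)*5 + (-5)*2
= -25 + (-5) + (-10) = -40
e12 coeff = 5*5 - (-1)*(-5) = 25 - 5 = 20
e13 coeff = 5*2 - (-5)*(-5) = 10 - 25 = -15
e23 coeff = (-1)*2 - (-5)*5 = -2 - (-25) = 23
uv = -40 + 20*e12 - 15*e13 + 23*e23


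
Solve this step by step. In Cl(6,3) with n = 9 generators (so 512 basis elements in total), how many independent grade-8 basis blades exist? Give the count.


Number of grade-k basis blades in Cl(p,q) with n = p + q is C(n, k).
n = 6 + 3 = 9
C(9, 8) = 9! / (8! * 1!)
= 362880 / (40320 * 1)
= 9


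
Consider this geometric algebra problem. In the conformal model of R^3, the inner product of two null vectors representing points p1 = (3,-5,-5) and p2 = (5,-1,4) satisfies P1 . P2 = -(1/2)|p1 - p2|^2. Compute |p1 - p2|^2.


p1 - p2 = (-2, -4, -9)
|p1 - p2|^2 = (-2)^2 + (-4)^2 + (-9)^2
= 4 + 16 + 81
= 101


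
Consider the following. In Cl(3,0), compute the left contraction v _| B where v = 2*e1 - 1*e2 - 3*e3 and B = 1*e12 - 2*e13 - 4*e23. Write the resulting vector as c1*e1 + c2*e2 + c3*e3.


Left contraction v _| B = <vB>_1 (grade-1 part of the geometric product vB).
Using e1_|e12 = e2, e2_|e12 = -e1, e1_|e13 = e3, e3_|e13 = -e1, e2_|e23 = e3, e3_|e23 = -e2:
e1 coeff: -v2*b12 - v3*b13 = -(-1)*(1) - (-3)*(-2) = -5
e2 coeff: v1*b12 - v3*b23 = (2)*(1) - (-3)*(-4) = -10
e3 coeff: v1*b13 + v2*b23 = (2)*(-2) + (-1)*(-4) = 0
v _| B = -5*e1 - 10*e2 + 0*e3


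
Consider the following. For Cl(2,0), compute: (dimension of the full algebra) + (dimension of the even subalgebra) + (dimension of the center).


n = 2 + 0 = 2
Total dim = 2^2 = 4
Even subalgebra dim = 2^1 = 2
n is even, so center dim = 1
Sum = 4 + 2 + 1 = 7


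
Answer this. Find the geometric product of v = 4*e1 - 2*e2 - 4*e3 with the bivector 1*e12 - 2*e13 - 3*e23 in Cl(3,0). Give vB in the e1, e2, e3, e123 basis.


vB has grade-1 (vector) and grade-3 (trivector) parts: vB = (v _| B) + (v ^ B).
Vector part <vB>_1:
  e1: -v2*b12 - v3*b13 = -(-2)*(1) - (-4)*(-2) = -6
  e2: v1*b12 - v3*b23 = (4)*(1) - (-4)*(-3) = -8
  e3: v1*b13 + v2*b23 = (4)*(-2) + (-2)*(-3) = -2
Trivector part <vB>_3:
  e123: v1*b23 - v2*b13 + v3*b12 = (4)*(-3) - (-2)*(-2) + (-4)*(1) = -20
vB = -6*e1 - 8*e2 - 2*e3 - 20*e123


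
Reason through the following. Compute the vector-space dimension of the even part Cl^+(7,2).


Even subalgebra dimension = 2^(n-1)
n = 7 + 2 = 9
2^(9 - 1) = 2^8 = 256
Verification: sum of C(9,k) for even k = 1 + 36 + 126 + 84 + 9 = 256
Result = 256


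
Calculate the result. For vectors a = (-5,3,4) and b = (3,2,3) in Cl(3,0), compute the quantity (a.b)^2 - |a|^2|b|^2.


a . b = (-5)*3 + 3*2 + 4*3
= -15 + 6 + 12 = 3
|a|^2 = (-5)^2 + 3^2 + 4^2 = 50
|b|^2 = 3^2 + 2^2 + 3^2 = 22
(a.b)^2 = 3^2 = 9
|a|^2 * |b|^2 = 50 * 22 = 1100
Result = 9 - 1100 = -1091


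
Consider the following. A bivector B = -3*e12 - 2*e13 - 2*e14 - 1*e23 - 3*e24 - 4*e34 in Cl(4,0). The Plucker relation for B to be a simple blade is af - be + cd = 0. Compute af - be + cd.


Plucker relation: af - be + cd
a*f = (-3)*(-4) = 12
b*e = (-2)*(-3) = 6
c*d = (-2)*(-1) = 2
af - be + cd = 12 - 6 + 2
= 8


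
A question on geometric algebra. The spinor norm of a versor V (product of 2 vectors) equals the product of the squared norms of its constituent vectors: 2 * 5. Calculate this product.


Spinor norm N(V) = |v1|^2 * |v2|^2 * ... * |v2|^2
= 2 * 5
Running product: 2, 10
N(V) = 10


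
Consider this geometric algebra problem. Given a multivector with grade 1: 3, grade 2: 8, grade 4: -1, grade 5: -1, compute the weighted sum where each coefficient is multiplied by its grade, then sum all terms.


Grade-weighted sum = sum of grade_k * coefficient_k
1*3 = 3
2*8 = 16
4*(-1) = -4
5*(-1) = -5
Total = 3 + 16 + (-4) + (-5) = 10


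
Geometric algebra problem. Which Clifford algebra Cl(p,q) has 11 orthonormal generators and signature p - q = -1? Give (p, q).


We need p + q = 11 and p - q = -1.
Adding: 2p = 11 + (-1) = 10, so p = 5.
Then q = 11 - 5 = 6.
(p, q) = (5, 6)


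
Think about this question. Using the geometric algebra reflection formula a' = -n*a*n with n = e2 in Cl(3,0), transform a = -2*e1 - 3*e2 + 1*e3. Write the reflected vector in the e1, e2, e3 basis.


Reflection formula: a' = -n*a*n, with n = e2 (unit vector, n^2 = 1).
For reflection through hyperplane perp to e2:
The component along e2 flips sign, others stay.
a = (-2, -3, 1)
a' = (-2, 3, 1)
a' = -2*e1 + 3*e2 + 1*e3


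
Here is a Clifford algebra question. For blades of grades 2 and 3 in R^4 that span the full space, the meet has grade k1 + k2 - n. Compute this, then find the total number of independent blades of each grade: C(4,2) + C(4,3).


Meet grade = grade(A) + grade(B) - n
= 2 + 3 - 4 = 1
C(4,2) = 6
C(4,3) = 4
dim_A + dim_B = 6 + 4 = 10


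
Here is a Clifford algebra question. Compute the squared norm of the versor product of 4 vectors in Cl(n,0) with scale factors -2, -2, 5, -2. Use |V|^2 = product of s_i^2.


Each vector v_i has |v_i|^2 = s_i^2
Squared scales: (-2)^2 = 4, (-2)^2 = 4, 5^2 = 25, (-2)^2 = 4
|V|^2 = 4 * 4 * 25 * 4
= 1600


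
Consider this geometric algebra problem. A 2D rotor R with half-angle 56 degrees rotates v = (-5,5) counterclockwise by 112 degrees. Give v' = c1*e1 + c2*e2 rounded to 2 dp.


Rotor R = cos(56deg) - sin(56deg)*e12
Rotation angle theta = 2 * 56 = 112 degrees
v' = R*v*~R rotates v by theta.
cos(112deg) = -0.3746, sin(112deg) = 0.9272
v'_1 = -5*cos(112deg) - 5*sin(112deg)
= -5*(-0.3746) - 5*0.9272
= -2.76
v'_2 = -5*sin(112deg) + 5*cos(112deg)
= -5*0.9272 + 5*(-0.3746)
= -6.51
v' = -2.76*e1 - 6.51*e2


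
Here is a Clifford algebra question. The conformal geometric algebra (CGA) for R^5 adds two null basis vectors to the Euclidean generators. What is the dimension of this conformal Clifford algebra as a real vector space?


The conformal model of R^5 uses Cl(6,1): the 5 Euclidean generators plus two extra orthogonal generators e+ (e+^2 = +1) and e- (e-^2 = -1), from which the null vectors e0, einf are built.
Number of generators m = 5 + 2 = 7.
dim Cl(p,q) = 2^m = 2^7 = 128


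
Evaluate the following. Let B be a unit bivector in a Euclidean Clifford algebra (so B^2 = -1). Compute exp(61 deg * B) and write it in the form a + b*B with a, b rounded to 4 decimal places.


For a unit bivector B with B^2 = -1, the exponential series gives
e^(theta*B) = cos(theta) + sin(theta)*B (the GA analogue of Euler's formula).
theta = 61 degrees = 1.064651 rad
cos(61 deg) = 0.4848
sin(61 deg) = 0.8746
exp(theta*B) = 0.4848 + 0.8746*B


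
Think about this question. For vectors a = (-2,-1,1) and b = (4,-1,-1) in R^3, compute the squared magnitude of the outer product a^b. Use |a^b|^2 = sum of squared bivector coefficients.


a wedge b = (a1*b2 - a2*b1)*e12 + (a1*b3 - a3*b1)*e13 + (a2*b3 - a3*b2)*e23
e12 coeff: (-2)*(-1) - (-1)*4 = 2 - (-4) = 6
e13 coeff: (-2)*(-1) - 1*4 = 2 - 4 = -2
e23 coeff: (-1)*(-1) - 1*(-1) = 1 - (-1) = 2
|a wedge b|^2 = 6^2 + (-2)^2 + 2^2
= 36 + 4 + 4
= 44


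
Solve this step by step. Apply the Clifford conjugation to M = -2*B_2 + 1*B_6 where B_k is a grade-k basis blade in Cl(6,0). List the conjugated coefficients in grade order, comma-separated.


Clifford conjugate sign for grade k: (-1)^(k(k+1)/2)
Grade 2: (-1)^(2*3/2) = (-1)^3 = -1, coeff -2 -> 2
Grade 6: (-1)^(6*7/2) = (-1)^21 = -1, coeff 1 -> -1
Conjugated coefficients: 2, -1


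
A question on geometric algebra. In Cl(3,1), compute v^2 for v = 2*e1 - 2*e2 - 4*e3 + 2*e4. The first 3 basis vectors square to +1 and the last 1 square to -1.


v^2 = sum of c_i^2 * e_i^2
Positive signature terms (e_i^2 = +1): 2^2 + (-2)^2 + (-4)^2 = 24
Negative signature terms (e_j^2 = -1): 2^2 = 4
v^2 = 24 - 4 = 20


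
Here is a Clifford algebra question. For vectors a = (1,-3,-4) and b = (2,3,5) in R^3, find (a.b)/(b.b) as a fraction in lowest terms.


Projection coefficient = (a . b) / (b . b)
a . b = 1*2 + (-3)*3 + (-4)*5
= 2 + (-9) + (-20) = -27
b . b = 2^2 + 3^2 + 5^2
= 4 + 9 + 25 = 38
Coefficient = -27/38
In lowest terms: -27/38


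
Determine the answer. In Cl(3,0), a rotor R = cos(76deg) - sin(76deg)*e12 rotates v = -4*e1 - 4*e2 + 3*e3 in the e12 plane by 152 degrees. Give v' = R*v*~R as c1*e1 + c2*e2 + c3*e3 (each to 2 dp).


Rotor R = cos(76deg) - sin(76deg)*e12
Rotation angle theta = 2 * 76 = 152 degrees in the e12 plane (e1 -> e2).
The component perpendicular to the plane (e3) is invariant: v'_3 = v3 = 3.00
cos(152deg) = -0.8829, sin(152deg) = 0.4695
v'_1 = v1*cos(theta) - v2*sin(theta) = -4*(-0.8829) - (-4)*0.4695 = 5.41
v'_2 = v1*sin(theta) + v2*cos(theta) = -4*0.4695 + (-4)*(-0.8829) = 1.65
v' = 5.41*e1 + 1.65*e2 + 3.00*e3


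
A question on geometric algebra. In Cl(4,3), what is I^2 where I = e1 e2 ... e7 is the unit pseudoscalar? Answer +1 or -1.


The pseudoscalar I = e1...e_n (product of all n generators) of Cl(p,q) satisfies I^2 = (-1)^(q + n(n-1)/2).
p = 4, q = 3, n = p + q = 7
n(n-1)/2 = 7 * 6 / 2 = 21
Exponent = q + n(n-1)/2 = 3 + 21 = 24
I^2 = (-1)^24 = +1


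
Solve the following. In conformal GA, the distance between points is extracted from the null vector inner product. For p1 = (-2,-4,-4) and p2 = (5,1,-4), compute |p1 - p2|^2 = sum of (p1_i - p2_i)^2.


p1 - p2 = (-7, -5, 0)
|p1 - p2|^2 = (-7)^2 + (-5)^2 + 0^2
= 49 + 25 + 0
= 74


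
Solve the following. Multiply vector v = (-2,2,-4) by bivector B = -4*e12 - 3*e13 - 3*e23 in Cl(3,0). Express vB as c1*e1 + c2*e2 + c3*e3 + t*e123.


vB has grade-1 (vector) and grade-3 (trivector) parts: vB = (v _| B) + (v ^ B).
Vector part <vB>_1:
  e1: -v2*b12 - v3*b13 = -(2)*(-4) - (-4)*(-3) = -4
  e2: v1*b12 - v3*b23 = (-2)*(-4) - (-4)*(-3) = -4
  e3: v1*b13 + v2*b23 = (-2)*(-3) + (2)*(-3) = 0
Trivector part <vB>_3:
  e123: v1*b23 - v2*b13 + v3*b12 = (-2)*(-3) - (2)*(-3) + (-4)*(-4) = 28
vB = -4*e1 - 4*e2 + 0*e3 + 28*e123


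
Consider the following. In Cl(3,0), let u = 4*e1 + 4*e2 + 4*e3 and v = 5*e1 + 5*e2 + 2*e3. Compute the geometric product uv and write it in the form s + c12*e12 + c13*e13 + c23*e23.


In Cl(3,0): e_i^2 = 1, e_ie_j = -e_je_i for i != j.
Scalar part = u . v = 4*5 + 4*5 + 4*2
= 20 + 20 + 8 = 48
e12 coeff = 4*5 - 4*5 = 20 - 20 = 0
e13 coeff = 4*2 - 4*5 = 8 - 20 = -12
e23 coeff = 4*2 - 4*5 = 8 - 20 = -12
uv = 48 + 0*e12 - 12*e13 - 12*e23


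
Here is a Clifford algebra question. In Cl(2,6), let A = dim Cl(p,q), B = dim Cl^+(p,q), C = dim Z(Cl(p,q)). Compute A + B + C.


n = 2 + 6 = 8
Total dim = 2^8 = 256
Even subalgebra dim = 2^7 = 128
n is even, so center dim = 1
Sum = 256 + 128 + 1 = 385


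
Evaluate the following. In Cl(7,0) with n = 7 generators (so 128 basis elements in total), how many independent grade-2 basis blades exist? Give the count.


Number of grade-k basis blades in Cl(p,q) with n = p + q is C(n, k).
n = 7 + 0 = 7
C(7, 2) = 7! / (2! * 5!)
= 5040 / (2 * 120)
= 21


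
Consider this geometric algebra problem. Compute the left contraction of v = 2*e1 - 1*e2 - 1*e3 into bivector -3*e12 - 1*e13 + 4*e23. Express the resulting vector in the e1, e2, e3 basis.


Left contraction v _| B = <vB>_1 (grade-1 part of the geometric product vB).
Using e1_|e12 = e2, e2_|e12 = -e1, e1_|e13 = e3, e3_|e13 = -e1, e2_|e23 = e3, e3_|e23 = -e2:
e1 coeff: -v2*b12 - v3*b13 = -(-1)*(-3) - (-1)*(-1) = -4
e2 coeff: v1*b12 - v3*b23 = (2)*(-3) - (-1)*(4) = -2
e3 coeff: v1*b13 + v2*b23 = (2)*(-1) + (-1)*(4) = -6
v _| B = -4*e1 - 2*e2 - 6*e3


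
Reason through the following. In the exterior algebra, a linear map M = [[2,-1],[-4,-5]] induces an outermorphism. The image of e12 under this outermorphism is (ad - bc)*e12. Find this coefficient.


The outermorphism of a linear map f sends e1^e2 to f(e1)^f(e2).
f(e1) = 2*e1 - 4*e2
f(e2) = -1*e1 - 5*e2
f(e1) ^ f(e2) = (2*e1 - 4*e2) ^ (-1*e1 - 5*e2)
= 2*(-5)*e12 + (-4)*(-1)*e21
= (-10 - 4)*e12
= -14*e12
Coefficient = -14


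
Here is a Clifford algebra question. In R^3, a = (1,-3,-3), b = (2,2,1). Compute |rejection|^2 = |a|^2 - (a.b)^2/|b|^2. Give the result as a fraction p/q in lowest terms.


|a|^2 = 1^2 + (-3)^2 + (-3)^2 = 19
|b|^2 = 2^2 + 2^2 + 1^2 = 9
a . b = 1*2 + (-3)*2 + (-3)*1 = -7
(a.b)^2 = (-7)^2 = 49
|rej|^2 = 19 - 49/9
= (171 - 49)/9
= 122/9
In lowest terms: 122/9


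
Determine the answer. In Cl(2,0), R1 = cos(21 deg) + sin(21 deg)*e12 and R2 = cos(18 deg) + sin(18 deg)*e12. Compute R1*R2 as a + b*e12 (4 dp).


Same-plane rotors commute and their half-angles add:
R1*R2 = cos(a1 + a2) + sin(a1 + a2)*e12.
a1 + a2 = 21 + 18 = 39 deg
cos(39 deg) = 0.7771
sin(39 deg) = 0.6293
R1*R2 = 0.7771 + 0.6293*e12


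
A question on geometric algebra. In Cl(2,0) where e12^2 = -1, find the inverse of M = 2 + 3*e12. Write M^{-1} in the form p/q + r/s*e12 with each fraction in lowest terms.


M = 2 + 3*e12, where e12^2 = -1.
Since M commutes with its reverse ~M = a - b*e12, M * ~M = a^2 - b^2*e12^2 = a^2 + b^2.
So M^{-1} = ~M / (a^2 + b^2) = (a - b*e12)/(a^2 + b^2).
a^2 + b^2 = 4 + 9 = 13
Scalar part = 2/13 = 2/13
Bivector coeff = -3/13 = -3/13
M^{-1} = 2/13 - 3/13*e12


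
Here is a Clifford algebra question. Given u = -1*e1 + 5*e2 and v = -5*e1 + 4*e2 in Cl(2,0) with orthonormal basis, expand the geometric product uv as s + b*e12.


Expand: (-1*e1 + 5*e2)(-5*e1 + 4*e2)
= (-1)*(-5)*e1e1 + (-1)*4*e1e2 + 5*(-5)*e2e1 + 5*4*e2e2
Using e1^2 = e2^2 = 1, e2e1 = -e1e2:
Scalar part s = (-1)*(-5) + 5*4 = 5 + 20 = 25
Bivector part b = (-1)*4 - 5*(-5) = -4 - (-25) = 21
uv = 25 + 21*e12


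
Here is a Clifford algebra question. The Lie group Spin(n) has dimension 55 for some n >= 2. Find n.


dim Spin(n) = dim so(n) = n(n-1)/2.
Solve n(n-1)/2 = 55, i.e. n^2 - n - 110 = 0.
Discriminant = 1 + 8*55 = 441
n = (1 + sqrt(441))/2 = (1 + 21)/2 = 11


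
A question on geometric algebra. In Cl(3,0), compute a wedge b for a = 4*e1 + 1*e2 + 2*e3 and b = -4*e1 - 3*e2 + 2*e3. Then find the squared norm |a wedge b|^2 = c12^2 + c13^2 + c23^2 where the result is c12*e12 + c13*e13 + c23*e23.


a wedge b = (a1*b2 - a2*b1)*e12 + (a1*b3 - a3*b1)*e13 + (a2*b3 - a3*b2)*e23
e12 coeff: 4*(-3) - 1*(-4) = -12 - (-4) = -8
e13 coeff: 4*2 - 2*(-4) = 8 - (-8) = 16
e23 coeff: 1*2 - 2*(-3) = 2 - (-6) = 8
|a wedge b|^2 = (-8)^2 + 16^2 + 8^2
= 64 + 256 + 64
= 384


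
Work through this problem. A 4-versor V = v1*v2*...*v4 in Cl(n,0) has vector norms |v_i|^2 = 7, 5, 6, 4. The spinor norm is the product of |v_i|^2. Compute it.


Spinor norm N(V) = |v1|^2 * |v2|^2 * ... * |v4|^2
= 7 * 5 * 6 * 4
Running product: 7, 35, 210, 840
N(V) = 840


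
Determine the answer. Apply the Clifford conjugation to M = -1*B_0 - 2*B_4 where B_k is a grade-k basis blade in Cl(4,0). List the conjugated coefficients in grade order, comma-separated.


Clifford conjugate sign for grade k: (-1)^(k(k+1)/2)
Grade 0: (-1)^(0*1/2) = (-1)^0 = 1, coeff -1 -> -1
Grade 4: (-1)^(4*5/2) = (-1)^10 = 1, coeff -2 -> -2
Conjugated coefficients: -1, -2


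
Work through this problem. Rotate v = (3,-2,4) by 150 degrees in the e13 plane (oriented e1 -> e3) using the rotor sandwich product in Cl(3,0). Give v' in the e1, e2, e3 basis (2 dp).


Rotor R = cos(75deg) - sin(75deg)*e13
Rotation angle theta = 2 * 75 = 150 degrees in the e13 plane (e1 -> e3).
The component perpendicular to the plane (e2) is invariant: v'_2 = v2 = -2.00
cos(150deg) = -0.8660, sin(150deg) = 0.5000
v'_1 = v1*cos(theta) - v3*sin(theta) = 3*(-0.8660) - 4*0.5000 = -4.60
v'_3 = v1*sin(theta) + v3*cos(theta) = 3*0.5000 + 4*(-0.8660) = -1.96
v' = -4.60*e1 - 2.00*e2 - 1.96*e3


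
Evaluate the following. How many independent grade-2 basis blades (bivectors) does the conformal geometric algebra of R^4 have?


The conformal model of R^4 uses Cl(5,1) with m = 4 + 2 = 6 generators.
Number of grade-2 blades = C(m, 2) = C(6, 2)
= 6*5/2 = 15


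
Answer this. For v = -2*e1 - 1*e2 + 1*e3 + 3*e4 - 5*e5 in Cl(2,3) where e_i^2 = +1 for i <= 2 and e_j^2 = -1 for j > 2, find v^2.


v^2 = sum of c_i^2 * e_i^2
Positive signature terms (e_i^2 = +1): (-2)^2 + (-1)^2 = 5
Negative signature terms (e_j^2 = -1): 1^2 + 3^2 + (-5)^2 = 35
v^2 = 5 - 35 = -30


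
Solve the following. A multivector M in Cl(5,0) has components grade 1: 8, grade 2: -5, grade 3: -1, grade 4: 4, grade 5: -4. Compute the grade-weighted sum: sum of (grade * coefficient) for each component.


Grade-weighted sum = sum of grade_k * coefficient_k
1*8 = 8
2*(-5) = -10
3*(-1) = -3
4*4 = 16
5*(-4) = -20
Total = 8 + (-10) + (-3) + 16 + (-20) = -9


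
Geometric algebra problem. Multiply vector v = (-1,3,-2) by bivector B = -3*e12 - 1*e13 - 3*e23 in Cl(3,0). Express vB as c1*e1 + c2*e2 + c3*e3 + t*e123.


vB has grade-1 (vector) and grade-3 (trivector) parts: vB = (v _| B) + (v ^ B).
Vector part <vB>_1:
  e1: -v2*b12 - v3*b13 = -(3)*(-3) - (-2)*(-1) = 7
  e2: v1*b12 - v3*b23 = (-1)*(-3) - (-2)*(-3) = -3
  e3: v1*b13 + v2*b23 = (-1)*(-1) + (3)*(-3) = -8
Trivector part <vB>_3:
  e123: v1*b23 - v2*b13 + v3*b12 = (-1)*(-3) - (3)*(-1) + (-2)*(-3) = 12
vB = 7*e1 - 3*e2 - 8*e3 + 12*e123


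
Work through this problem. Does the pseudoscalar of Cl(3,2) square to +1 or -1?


The pseudoscalar I = e1...e_n (product of all n generators) of Cl(p,q) satisfies I^2 = (-1)^(q + n(n-1)/2).
p = 3, q = 2, n = p + q = 5
n(n-1)/2 = 5 * 4 / 2 = 10
Exponent = q + n(n-1)/2 = 2 + 10 = 12
I^2 = (-1)^12 = +1


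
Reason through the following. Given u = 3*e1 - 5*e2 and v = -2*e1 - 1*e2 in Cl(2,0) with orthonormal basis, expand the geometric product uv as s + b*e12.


Expand: (3*e1 - 5*e2)(-2*e1 - 1*e2)
= 3*(-2)*e1e1 + 3*(-1)*e1e2 + (-5)*(-2)*e2e1 + (-5)*(-1)*e2e2
Using e1^2 = e2^2 = 1, e2e1 = -e1e2:
Scalar part s = 3*(-2) + (-5)*(-1) = -6 + 5 = -1
Bivector part b = 3*(-1) - (-5)*(-2) = -3 - 10 = -13
uv = -1 - 13*e12


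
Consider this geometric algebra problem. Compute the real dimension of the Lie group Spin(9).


Spin(n) double-covers SO(n); both have Lie algebra so(n) of dimension n(n-1)/2.
n = 9
n(n-1) = 9 * 8 = 72
dim Spin(9) = 72/2 = 36


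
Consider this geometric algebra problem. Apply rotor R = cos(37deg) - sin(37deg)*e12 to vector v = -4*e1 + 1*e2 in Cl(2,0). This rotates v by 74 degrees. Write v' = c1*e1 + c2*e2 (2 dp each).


Rotor R = cos(37deg) - sin(37deg)*e12
Rotation angle theta = 2 * 37 = 74 degrees
v' = R*v*~R rotates v by theta.
cos(74deg) = 0.2756, sin(74deg) = 0.9613
v'_1 = -4*cos(74deg) - 1*sin(74deg)
= -4*0.2756 - 1*0.9613
= -2.06
v'_2 = -4*sin(74deg) + 1*cos(74deg)
= -4*0.9613 + 1*0.2756
= -3.57
v' = -2.06*e1 - 3.57*e2


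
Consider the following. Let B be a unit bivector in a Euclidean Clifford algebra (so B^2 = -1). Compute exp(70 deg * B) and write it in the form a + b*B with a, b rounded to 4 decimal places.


For a unit bivector B with B^2 = -1, the exponential series gives
e^(theta*B) = cos(theta) + sin(theta)*B (the GA analogue of Euler's formula).
theta = 70 degrees = 1.22173 rad
cos(70 deg) = 0.3420
sin(70 deg) = 0.9397
exp(theta*B) = 0.3420 + 0.9397*B


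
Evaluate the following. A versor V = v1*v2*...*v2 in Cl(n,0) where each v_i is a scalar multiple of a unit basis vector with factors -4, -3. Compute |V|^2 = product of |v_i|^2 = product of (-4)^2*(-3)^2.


Each vector v_i has |v_i|^2 = s_i^2
Squared scales: (-4)^2 = 16, (-3)^2 = 9
|V|^2 = 16 * 9
= 144


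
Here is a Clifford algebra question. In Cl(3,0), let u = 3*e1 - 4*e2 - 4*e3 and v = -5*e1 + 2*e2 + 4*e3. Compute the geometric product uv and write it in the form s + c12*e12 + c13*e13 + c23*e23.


In Cl(3,0): e_i^2 = 1, e_ie_j = -e_je_i for i != j.
Scalar part = u . v = 3*(-5) + (-4)*2 + (-4)*4
= -15 + (-8) + (-16) = -39
e12 coeff = 3*2 - (-4)*(-5) = 6 - 20 = -14
e13 coeff = 3*4 - (-4)*(-5) = 12 - 20 = -8
e23 coeff = (-4)*4 - (-4)*2 = -16 - (-8) = -8
uv = -39 - 14*e12 - 8*e13 - 8*e23


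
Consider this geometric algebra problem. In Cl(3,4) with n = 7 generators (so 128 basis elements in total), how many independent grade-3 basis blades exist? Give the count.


Number of grade-k basis blades in Cl(p,q) with n = p + q is C(n, k).
n = 3 + 4 = 7
C(7, 3) = 7! / (3! * 4!)
= 5040 / (6 * 24)
= 35


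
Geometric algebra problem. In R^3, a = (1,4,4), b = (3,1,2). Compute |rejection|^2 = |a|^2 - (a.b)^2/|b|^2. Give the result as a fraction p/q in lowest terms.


|a|^2 = 1^2 + 4^2 + 4^2 = 33
|b|^2 = 3^2 + 1^2 + 2^2 = 14
a . b = 1*3 + 4*1 + 4*2 = 15
(a.b)^2 = 15^2 = 225
|rej|^2 = 33 - 225/14
= (462 - 225)/14
= 237/14
In lowest terms: 237/14


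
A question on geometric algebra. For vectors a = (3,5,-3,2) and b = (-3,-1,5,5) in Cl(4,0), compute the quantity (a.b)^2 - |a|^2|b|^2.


a . b = 3*(-3) + 5*(-1) + (-3)*5 + 2*5
= -9 + (-5) + (-15) + 10 = -19
|a|^2 = 3^2 + 5^2 + (-3)^2 + 2^2 = 47
|b|^2 = (-3)^2 + (-1)^2 + 5^2 + 5^2 = 60
(a.b)^2 = (-19)^2 = 361
|a|^2 * |b|^2 = 47 * 60 = 2820
Result = 361 - 2820 = -2459


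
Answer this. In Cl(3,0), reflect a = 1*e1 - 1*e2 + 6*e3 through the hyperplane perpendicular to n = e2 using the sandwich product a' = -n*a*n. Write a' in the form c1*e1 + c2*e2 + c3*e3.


Reflection formula: a' = -n*a*n, with n = e2 (unit vector, n^2 = 1).
For reflection through hyperplane perp to e2:
The component along e2 flips sign, others stay.
a = (1, -1, 6)
a' = (1, 1, 6)
a' = 1*e1 + 1*e2 + 6*e3


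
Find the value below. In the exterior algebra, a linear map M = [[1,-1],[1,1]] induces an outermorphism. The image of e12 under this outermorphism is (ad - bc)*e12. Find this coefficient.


The outermorphism of a linear map f sends e1^e2 to f(e1)^f(e2).
f(e1) = 1*e1 + 1*e2
f(e2) = -1*e1 + 1*e2
f(e1) ^ f(e2) = (1*e1 + 1*e2) ^ (-1*e1 + 1*e2)
= 1*1*e12 + 1*(-1)*e21
= (1 - (-1))*e12
= 2*e12
Coefficient = 2


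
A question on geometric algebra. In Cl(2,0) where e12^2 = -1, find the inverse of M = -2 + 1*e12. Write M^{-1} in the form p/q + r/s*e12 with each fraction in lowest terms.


M = -2 + 1*e12, where e12^2 = -1.
Since M commutes with its reverse ~M = a - b*e12, M * ~M = a^2 - b^2*e12^2 = a^2 + b^2.
So M^{-1} = ~M / (a^2 + b^2) = (a - b*e12)/(a^2 + b^2).
a^2 + b^2 = 4 + 1 = 5
Scalar part = -2/5 = -2/5
Bivector coeff = -1/5 = -1/5
M^{-1} = -2/5 - 1/5*e12


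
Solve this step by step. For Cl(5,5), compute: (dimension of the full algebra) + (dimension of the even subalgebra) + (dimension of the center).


n = 5 + 5 = 10
Total dim = 2^10 = 1024
Even subalgebra dim = 2^9 = 512
n is even, so center dim = 1
Sum = 1024 + 512 + 1 = 1537


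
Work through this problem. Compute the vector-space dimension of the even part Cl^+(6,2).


Even subalgebra dimension = 2^(n-1)
n = 6 + 2 = 8
2^(8 - 1) = 2^7 = 128
Verification: sum of C(8,k) for even k = 1 + 28 + 70 + 28 + 1 = 128
Result = 128


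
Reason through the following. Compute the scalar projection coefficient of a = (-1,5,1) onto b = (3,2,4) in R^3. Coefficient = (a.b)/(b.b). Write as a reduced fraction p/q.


Projection coefficient = (a . b) / (b . b)
a . b = (-1)*3 + 5*2 + 1*4
= -3 + 10 + 4 = 11
b . b = 3^2 + 2^2 + 4^2
= 9 + 4 + 16 = 29
Coefficient = 11/29
In lowest terms: 11/29


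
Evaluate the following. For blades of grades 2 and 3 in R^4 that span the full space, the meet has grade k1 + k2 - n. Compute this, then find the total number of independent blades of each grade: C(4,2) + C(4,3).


Meet grade = grade(A) + grade(B) - n
= 2 + 3 - 4 = 1
C(4,2) = 6
C(4,3) = 4
dim_A + dim_B = 6 + 4 = 10


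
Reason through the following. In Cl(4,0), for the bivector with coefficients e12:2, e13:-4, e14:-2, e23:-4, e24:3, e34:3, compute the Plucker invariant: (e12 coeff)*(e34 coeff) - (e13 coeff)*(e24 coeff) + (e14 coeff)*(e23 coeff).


Plucker relation: af - be + cd
a*f = 2*3 = 6
b*e = (-4)*3 = -12
c*d = (-2)*(-4) = 8
af - be + cd = 6 - (-12) + 8
= 26


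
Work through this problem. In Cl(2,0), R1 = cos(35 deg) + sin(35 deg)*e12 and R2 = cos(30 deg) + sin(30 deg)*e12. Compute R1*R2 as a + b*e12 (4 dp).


Same-plane rotors commute and their half-angles add:
R1*R2 = cos(a1 + a2) + sin(a1 + a2)*e12.
a1 + a2 = 35 + 30 = 65 deg
cos(65 deg) = 0.4226
sin(65 deg) = 0.9063
R1*R2 = 0.4226 + 0.9063*e12


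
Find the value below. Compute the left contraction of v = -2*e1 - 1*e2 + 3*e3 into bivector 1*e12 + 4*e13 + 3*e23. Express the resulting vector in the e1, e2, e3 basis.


Left contraction v _| B = <vB>_1 (grade-1 part of the geometric product vB).
Using e1_|e12 = e2, e2_|e12 = -e1, e1_|e13 = e3, e3_|e13 = -e1, e2_|e23 = e3, e3_|e23 = -e2:
e1 coeff: -v2*b12 - v3*b13 = -(-1)*(1) - (3)*(4) = -11
e2 coeff: v1*b12 - v3*b23 = (-2)*(1) - (3)*(3) = -11
e3 coeff: v1*b13 + v2*b23 = (-2)*(4) + (-1)*(3) = -11
v _| B = -11*e1 - 11*e2 - 11*e3


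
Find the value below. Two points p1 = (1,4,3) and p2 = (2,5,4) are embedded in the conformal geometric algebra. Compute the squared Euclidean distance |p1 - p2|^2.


p1 - p2 = (-1, -1, -1)
|p1 - p2|^2 = (-1)^2 + (-1)^2 + (-1)^2
= 1 + 1 + 1
= 3


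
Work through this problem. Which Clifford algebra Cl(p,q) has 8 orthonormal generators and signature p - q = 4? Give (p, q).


We need p + q = 8 and p - q = 4.
Adding: 2p = 8 + 4 = 12, so p = 6.
Then q = 8 - 6 = 2.
(p, q) = (6, 2)


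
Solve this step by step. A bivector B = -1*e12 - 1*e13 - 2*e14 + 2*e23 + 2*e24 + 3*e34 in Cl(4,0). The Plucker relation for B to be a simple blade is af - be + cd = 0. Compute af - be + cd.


Plucker relation: af - be + cd
a*f = (-1)*3 = -3
b*e = (-1)*2 = -2
c*d = (-2)*2 = -4
af - be + cd = -3 - (-2) + (-4)
= -5


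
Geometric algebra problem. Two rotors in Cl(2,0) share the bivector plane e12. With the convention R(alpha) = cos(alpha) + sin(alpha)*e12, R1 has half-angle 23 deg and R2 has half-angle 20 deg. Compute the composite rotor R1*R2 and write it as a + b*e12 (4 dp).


Same-plane rotors commute and their half-angles add:
R1*R2 = cos(a1 + a2) + sin(a1 + a2)*e12.
a1 + a2 = 23 + 20 = 43 deg
cos(43 deg) = 0.7314
sin(43 deg) = 0.6820
R1*R2 = 0.7314 + 0.6820*e12
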